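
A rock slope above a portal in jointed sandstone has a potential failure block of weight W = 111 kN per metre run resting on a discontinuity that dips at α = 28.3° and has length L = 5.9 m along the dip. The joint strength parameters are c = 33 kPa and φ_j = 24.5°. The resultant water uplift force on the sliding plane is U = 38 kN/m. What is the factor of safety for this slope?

FS = 4.22

Resolving the block weight along and normal to the plane and applying the Mohr–Coulomb strength on the joint:
N' = W cosα − U = 111·cos28.3° − 38 = 59.7 kN/m
Driving force T = W sinα = 111·sin28.3° = 52.6 kN/m
Resisting force R = c·L + N'·tanφ_j = 33·5.9 + 59.7·tan24.5° = 194.7 + 27.2 = 221.9 kN/m
FS = R / T = 221.9 / 52.6 = 4.217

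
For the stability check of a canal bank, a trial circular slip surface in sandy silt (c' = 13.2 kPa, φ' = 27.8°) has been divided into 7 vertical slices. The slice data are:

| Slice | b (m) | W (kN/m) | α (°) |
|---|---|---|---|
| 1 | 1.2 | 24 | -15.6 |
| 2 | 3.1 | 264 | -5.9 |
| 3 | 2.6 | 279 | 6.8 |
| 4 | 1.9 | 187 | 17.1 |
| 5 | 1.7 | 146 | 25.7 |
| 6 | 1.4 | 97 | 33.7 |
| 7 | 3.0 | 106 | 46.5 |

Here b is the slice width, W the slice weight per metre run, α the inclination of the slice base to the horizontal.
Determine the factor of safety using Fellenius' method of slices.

Ordinary method of slices: FS = Σ[c'·Δl_i + (W_i cosα_i)·tanφ'] / Σ W_i sinα_i, with Δl_i = b_i / cosα_i.
Slice 1: Δl = 1.2/cos(-15.6°) = 1.246 m; N'_1 = 24·cos(-15.6°) = 23.1; c'Δl = 16.45; W sinα = -6.5
Slice 2: Δl = 3.1/cos(-5.9°) = 3.117 m; N'_2 = 264·cos(-5.9°) = 262.6; c'Δl = 41.14; W sinα = -27.1
Slice 3: Δl = 2.6/cos6.8° = 2.618 m; N'_3 = 279·cos6.8° = 277.0; c'Δl = 34.56; W sinα = 33.0
Slice 4: Δl = 1.9/cos17.1° = 1.988 m; N'_4 = 187·cos17.1° = 178.7; c'Δl = 26.24; W sinα = 55.0
Slice 5: Δl = 1.7/cos25.7° = 1.887 m; N'_5 = 146·cos25.7° = 131.6; c'Δl = 24.90; W sinα = 63.3
Slice 6: Δl = 1.4/cos33.7° = 1.683 m; N'_6 = 97·cos33.7° = 80.7; c'Δl = 22.21; W sinα = 53.8
Slice 7: Δl = 3.0/cos46.5° = 4.358 m; N'_7 = 106·cos46.5° = 73.0; c'Δl = 57.53; W sinα = 76.9
Σc'Δl = 223.0 kN/m; ΣN' = 1026.7 kN/m; ΣW sinα = 248.5 kN/m
Resisting = 223.0 + 1026.7·tan27.8° = 223.0 + 541.3 = 764.4 kN/m
FS = 764.4 / 248.5 = 3.076

FS = 3.08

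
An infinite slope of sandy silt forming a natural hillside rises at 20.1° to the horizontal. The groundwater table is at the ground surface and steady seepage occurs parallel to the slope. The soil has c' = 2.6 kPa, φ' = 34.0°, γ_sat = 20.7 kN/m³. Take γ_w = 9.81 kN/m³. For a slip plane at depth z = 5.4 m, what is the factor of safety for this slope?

With seepage parallel to the slope and the water table at the surface, the effective normal stress on the slip plane uses the buoyant unit weight γ' = γ_sat − γ_w while the driving shear stress uses γ_sat:
FS = [c' + γ' z cos²β tanφ'] / [γ_sat z sinβ cosβ]
γ' = 20.7 − 9.81 = 10.89 kN/m³
Numerator = 2.6 + 10.89·5.4·cos²20.1°·tan34.0° = 2.6 + 10.89·5.4·0.8819·0.6745 = 37.581 kPa
Denominator = 20.7·5.4·sin20.1°·cos20.1° = 20.7·5.4·0.3437·0.9391 = 36.075 kPa
FS = 37.581 / 36.075 = 1.042

FS = 1.04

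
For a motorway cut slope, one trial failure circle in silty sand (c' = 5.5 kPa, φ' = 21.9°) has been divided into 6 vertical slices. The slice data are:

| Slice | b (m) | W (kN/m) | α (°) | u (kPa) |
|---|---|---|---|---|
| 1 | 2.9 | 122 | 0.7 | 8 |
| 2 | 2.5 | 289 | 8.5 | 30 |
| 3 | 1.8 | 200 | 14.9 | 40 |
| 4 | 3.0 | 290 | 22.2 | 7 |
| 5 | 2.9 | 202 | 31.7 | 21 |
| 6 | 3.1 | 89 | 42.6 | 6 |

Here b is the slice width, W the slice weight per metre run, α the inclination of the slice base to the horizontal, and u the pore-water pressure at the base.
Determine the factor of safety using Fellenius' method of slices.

Ordinary method of slices: FS = Σ[c'·Δl_i + (W_i cosα_i − u_i·Δl_i)·tanφ'] / Σ W_i sinα_i, with Δl_i = b_i / cosα_i.
Slice 1: Δl = 2.9/cos0.7° = 2.900 m; N'_1 = 122·cos0.7° − 8·2.900 = 98.8; c'Δl = 15.95; W sinα = 1.5
Slice 2: Δl = 2.5/cos8.5° = 2.528 m; N'_2 = 289·cos8.5° − 30·2.528 = 210.0; c'Δl = 13.90; W sinα = 42.7
Slice 3: Δl = 1.8/cos14.9° = 1.863 m; N'_3 = 200·cos14.9° − 40·1.863 = 118.8; c'Δl = 10.24; W sinα = 51.4
Slice 4: Δl = 3.0/cos22.2° = 3.240 m; N'_4 = 290·cos22.2° − 7·3.240 = 245.8; c'Δl = 17.82; W sinα = 109.6
Slice 5: Δl = 2.9/cos31.7° = 3.409 m; N'_5 = 202·cos31.7° − 21·3.409 = 100.3; c'Δl = 18.75; W sinα = 106.1
Slice 6: Δl = 3.1/cos42.6° = 4.211 m; N'_6 = 89·cos42.6° − 6·4.211 = 40.2; c'Δl = 23.16; W sinα = 60.2
Σc'Δl = 99.8 kN/m; ΣN' = 813.9 kN/m; ΣW sinα = 371.6 kN/m
Resisting = 99.8 + 813.9·tan21.9° = 99.8 + 327.2 = 427.0 kN/m
FS = 427.0 / 371.6 = 1.149

FS = 1.15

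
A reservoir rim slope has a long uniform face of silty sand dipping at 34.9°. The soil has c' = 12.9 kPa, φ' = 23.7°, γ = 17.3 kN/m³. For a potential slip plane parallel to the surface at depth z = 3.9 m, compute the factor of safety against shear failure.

For an infinite slope with a slip plane parallel to the surface (no pore pressure): FS = [c' + γz cos²β tanφ'] / [γz sinβ cosβ].
γz = 17.3·3.9 = 67.47 kN/m²
Numerator = 12.9 + 67.47·cos²34.9°·tan23.7° = 12.9 + 67.47·0.6726·0.4390 = 32.822 kPa
Denominator = 67.47·sin34.9°·cos34.9° = 67.47·0.5721·0.8202 = 31.660 kPa
FS = 32.822 / 31.660 = 1.037

FS = 1.04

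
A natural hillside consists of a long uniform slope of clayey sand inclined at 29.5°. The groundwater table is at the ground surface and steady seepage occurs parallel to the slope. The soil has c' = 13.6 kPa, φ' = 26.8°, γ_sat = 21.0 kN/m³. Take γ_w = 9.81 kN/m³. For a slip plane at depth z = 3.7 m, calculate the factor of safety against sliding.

With seepage parallel to the slope and the water table at the surface, the effective normal stress on the slip plane uses the buoyant unit weight γ' = γ_sat − γ_w while the driving shear stress uses γ_sat:
FS = [c' + γ' z cos²β tanφ'] / [γ_sat z sinβ cosβ]
γ' = 21.0 − 9.81 = 11.19 kN/m³
Numerator = 13.6 + 11.19·3.7·cos²29.5°·tan26.8° = 13.6 + 11.19·3.7·0.7575·0.5051 = 29.443 kPa
Denominator = 21.0·3.7·sin29.5°·cos29.5° = 21.0·3.7·0.4924·0.8704 = 33.301 kPa
FS = 29.443 / 33.301 = 0.884

FS = 0.88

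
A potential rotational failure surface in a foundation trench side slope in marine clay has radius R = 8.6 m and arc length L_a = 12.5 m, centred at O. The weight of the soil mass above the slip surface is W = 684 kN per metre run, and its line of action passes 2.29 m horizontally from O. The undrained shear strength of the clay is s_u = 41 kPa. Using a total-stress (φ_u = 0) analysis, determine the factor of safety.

Taking moments about the centre O, the resisting moment is provided by the undrained shear strength acting along the arc:
M_R = s_u·L_a·R = 41·12.50·8.6 = 4407.5 kN·m/m
M_D = W·d = 684·2.29 = 1566.4 kN·m/m
FS = M_R / M_D = 4407.5 / 1566.4 = 2.814

FS = 2.81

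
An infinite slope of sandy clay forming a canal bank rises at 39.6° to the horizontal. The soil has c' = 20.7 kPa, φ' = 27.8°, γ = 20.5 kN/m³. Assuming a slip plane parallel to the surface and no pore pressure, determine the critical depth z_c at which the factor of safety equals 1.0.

z_c = 5.67 m

Setting FS = 1.00 in FS = [c' + γz cos²β tanφ'] / [γz sinβ cosβ] and solving for z:
z = c' / [γ cosβ (FS·sinβ − cosβ·tanφ')]
  = 20.7 / [20.5·cos39.6°·(1.00·sin39.6° − cos39.6°·tan27.8°)]
  = 20.7 / [20.5·0.7705·(1.00·0.6374 − 0.7705·0.5272)]
  = 20.7 / 3.6516 = 5.669 m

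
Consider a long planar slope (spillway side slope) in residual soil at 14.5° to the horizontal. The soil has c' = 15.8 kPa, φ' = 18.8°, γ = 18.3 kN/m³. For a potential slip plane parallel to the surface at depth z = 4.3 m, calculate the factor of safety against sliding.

For an infinite slope with a slip plane parallel to the surface (no pore pressure): FS = [c' + γz cos²β tanφ'] / [γz sinβ cosβ].
γz = 18.3·4.3 = 78.69 kN/m²
Numerator = 15.8 + 78.69·cos²14.5°·tan18.8° = 15.8 + 78.69·0.9373·0.3404 = 40.909 kPa
Denominator = 78.69·sin14.5°·cos14.5° = 78.69·0.2504·0.9681 = 19.075 kPa
FS = 40.909 / 19.075 = 2.145

FS = 2.14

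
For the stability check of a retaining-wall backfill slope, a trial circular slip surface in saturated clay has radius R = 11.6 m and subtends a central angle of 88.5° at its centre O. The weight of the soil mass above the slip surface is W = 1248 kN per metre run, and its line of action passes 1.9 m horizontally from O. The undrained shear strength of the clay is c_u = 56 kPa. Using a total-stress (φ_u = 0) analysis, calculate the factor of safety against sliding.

Taking moments about the centre O, the resisting moment is provided by the undrained shear strength acting along the arc:
Arc length L_a = R·θ = 11.6·(88.5°·π/180) = 11.6·1.5446 = 17.92 m
M_R = c_u·L_a·R = 56·17.92·11.6 = 11639.2 kN·m/m
M_D = W·d = 1248·1.9 = 2371.2 kN·m/m
FS = M_R / M_D = 11639.2 / 2371.2 = 4.909

FS = 4.91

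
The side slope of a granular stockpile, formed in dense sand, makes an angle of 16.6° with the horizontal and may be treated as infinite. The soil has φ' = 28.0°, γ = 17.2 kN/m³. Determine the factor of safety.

For a dry cohesionless infinite slope the factor of safety is FS = tanφ' / tanβ.
FS = tan28.0° / tan16.6° = 0.5317 / 0.2981 = 1.784

FS = 1.78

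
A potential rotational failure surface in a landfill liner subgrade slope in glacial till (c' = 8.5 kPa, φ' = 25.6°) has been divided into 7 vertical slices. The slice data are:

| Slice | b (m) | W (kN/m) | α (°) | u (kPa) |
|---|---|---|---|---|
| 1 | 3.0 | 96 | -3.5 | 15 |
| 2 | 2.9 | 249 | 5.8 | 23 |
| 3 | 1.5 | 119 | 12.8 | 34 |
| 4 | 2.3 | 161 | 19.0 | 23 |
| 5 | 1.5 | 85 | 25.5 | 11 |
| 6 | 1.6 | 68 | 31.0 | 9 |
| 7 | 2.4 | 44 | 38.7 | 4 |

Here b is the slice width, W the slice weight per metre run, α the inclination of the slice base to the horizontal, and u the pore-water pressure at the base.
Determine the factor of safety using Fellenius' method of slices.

FS = 1.96

Ordinary method of slices: FS = Σ[c'·Δl_i + (W_i cosα_i − u_i·Δl_i)·tanφ'] / Σ W_i sinα_i, with Δl_i = b_i / cosα_i.
Slice 1: Δl = 3.0/cos(-3.5°) = 3.006 m; N'_1 = 96·cos(-3.5°) − 15·3.006 = 50.7; c'Δl = 25.55; W sinα = -5.9
Slice 2: Δl = 2.9/cos5.8° = 2.915 m; N'_2 = 249·cos5.8° − 23·2.915 = 180.7; c'Δl = 24.78; W sinα = 25.2
Slice 3: Δl = 1.5/cos12.8° = 1.538 m; N'_3 = 119·cos12.8° − 34·1.538 = 63.7; c'Δl = 13.07; W sinα = 26.4
Slice 4: Δl = 2.3/cos19.0° = 2.433 m; N'_4 = 161·cos19.0° − 23·2.433 = 96.3; c'Δl = 20.68; W sinα = 52.4
Slice 5: Δl = 1.5/cos25.5° = 1.662 m; N'_5 = 85·cos25.5° − 11·1.662 = 58.4; c'Δl = 14.13; W sinα = 36.6
Slice 6: Δl = 1.6/cos31.0° = 1.867 m; N'_6 = 68·cos31.0° − 9·1.867 = 41.5; c'Δl = 15.87; W sinα = 35.0
Slice 7: Δl = 2.4/cos38.7° = 3.075 m; N'_7 = 44·cos38.7° − 4·3.075 = 22.0; c'Δl = 26.14; W sinα = 27.5
Σc'Δl = 140.2 kN/m; ΣN' = 513.4 kN/m; ΣW sinα = 197.2 kN/m
Resisting = 140.2 + 513.4·tan25.6° = 140.2 + 246.0 = 386.2 kN/m
FS = 386.2 / 197.2 = 1.958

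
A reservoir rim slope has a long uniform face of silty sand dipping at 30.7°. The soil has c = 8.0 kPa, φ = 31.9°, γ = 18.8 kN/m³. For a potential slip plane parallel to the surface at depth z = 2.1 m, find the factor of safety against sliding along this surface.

For an infinite slope with a slip plane parallel to the surface (no pore pressure): FS = [c + γz cos²β tanφ] / [γz sinβ cosβ].
γz = 18.8·2.1 = 39.48 kN/m²
Numerator = 8.0 + 39.48·cos²30.7°·tan31.9° = 8.0 + 39.48·0.7393·0.6224 = 26.169 kPa
Denominator = 39.48·sin30.7°·cos30.7° = 39.48·0.5105·0.8599 = 17.331 kPa
FS = 26.169 / 17.331 = 1.510

FS = 1.51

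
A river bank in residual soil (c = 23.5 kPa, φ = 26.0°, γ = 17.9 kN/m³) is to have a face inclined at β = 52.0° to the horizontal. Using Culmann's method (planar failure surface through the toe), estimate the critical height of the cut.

H_c = 36.75 m

Culmann's analysis gives the critical failure plane at α_cr = (β + φ)/2 = (52.0 + 26.0)/2 = 39.0°, and the critical height
H_c = (4c/γ) · sinβ cosφ / [1 − cos(β − φ)]
    = (4·23.5/17.9) · sin52.0°·cos26.0° / [1 − cos(26.0°)]
    = 5.251 · 0.7880·0.8988 / [1 − 0.8988]
    = 5.251 · 0.7083 / 0.1012
    = 36.75 m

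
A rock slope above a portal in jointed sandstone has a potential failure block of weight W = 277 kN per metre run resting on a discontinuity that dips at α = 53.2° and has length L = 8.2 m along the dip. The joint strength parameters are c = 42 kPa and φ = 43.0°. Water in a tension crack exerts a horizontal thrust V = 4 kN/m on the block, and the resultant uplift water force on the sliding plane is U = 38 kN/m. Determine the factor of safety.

Resolving the block weight along and normal to the plane and applying the Mohr–Coulomb strength on the joint:
N' = W cosα − U − V sinα = 277·cos53.2° − 38 − 4·sin53.2° = 124.7 kN/m
Driving force T = W sinα + V cosα = 277·sin53.2° + 4·cos53.2° = 224.2 kN/m
Resisting force R = c·L + N'·tanφ = 42·8.2 + 124.7·tan43.0° = 344.4 + 116.3 = 460.7 kN/m
FS = R / T = 460.7 / 224.2 = 2.055

FS = 2.05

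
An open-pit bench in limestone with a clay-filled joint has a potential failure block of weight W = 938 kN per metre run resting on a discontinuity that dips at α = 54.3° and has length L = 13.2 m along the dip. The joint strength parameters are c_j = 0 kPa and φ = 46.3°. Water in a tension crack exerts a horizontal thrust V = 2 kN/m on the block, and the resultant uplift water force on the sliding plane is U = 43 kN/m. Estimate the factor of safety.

Resolving the block weight along and normal to the plane and applying the Mohr–Coulomb strength on the joint:
N' = W cosα − U − V sinα = 938·cos54.3° − 43 − 2·sin54.3° = 502.7 kN/m
Driving force T = W sinα + V cosα = 938·sin54.3° + 2·cos54.3° = 762.9 kN/m
Resisting force R = c_j·L + N'·tanφ = 0·13.2 + 502.7·tan46.3° = 0.0 + 526.1 = 526.1 kN/m
FS = R / T = 526.1 / 762.9 = 0.690

FS = 0.69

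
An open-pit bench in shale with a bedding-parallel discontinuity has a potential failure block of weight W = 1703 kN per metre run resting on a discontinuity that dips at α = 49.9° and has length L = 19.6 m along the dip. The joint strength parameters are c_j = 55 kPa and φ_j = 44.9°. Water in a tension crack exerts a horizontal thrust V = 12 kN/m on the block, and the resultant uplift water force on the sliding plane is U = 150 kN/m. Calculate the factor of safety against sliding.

Resolving the block weight along and normal to the plane and applying the Mohr–Coulomb strength on the joint:
N' = W cosα − U − V sinα = 1703·cos49.9° − 150 − 12·sin49.9° = 937.8 kN/m
Driving force T = W sinα + V cosα = 1703·sin49.9° + 12·cos49.9° = 1310.4 kN/m
Resisting force R = c_j·L + N'·tanφ_j = 55·19.6 + 937.8·tan44.9° = 1078.0 + 934.5 = 2012.5 kN/m
FS = R / T = 2012.5 / 1310.4 = 1.536

FS = 1.54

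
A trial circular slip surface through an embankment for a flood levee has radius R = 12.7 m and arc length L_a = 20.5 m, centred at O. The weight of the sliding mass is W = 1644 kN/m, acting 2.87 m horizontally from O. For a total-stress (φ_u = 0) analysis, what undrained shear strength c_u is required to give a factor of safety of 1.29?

FS = c_u·L_a·R / (W·d), so c_u = FS·W·d / (L_a·R).
c_u = 1.29·1644·2.87 / (20.50·12.7) = 6086.6 / 260.35 = 23.38 kPa

c_u = 23.4 kPa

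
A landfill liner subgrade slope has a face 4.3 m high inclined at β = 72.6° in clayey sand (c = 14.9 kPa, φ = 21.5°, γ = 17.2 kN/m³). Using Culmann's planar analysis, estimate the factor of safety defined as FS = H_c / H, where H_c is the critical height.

H_c = (4c/γ) · sinβ cosφ / [1 − cos(β − φ)]
    = (4·14.9/17.2) · sin72.6°·cos21.5° / [1 − cos51.1°]
    = 3.465 · 0.8878 / 0.3720 = 8.27 m
FS = H_c / H = 8.27 / 4.3 = 1.923

FS = 1.92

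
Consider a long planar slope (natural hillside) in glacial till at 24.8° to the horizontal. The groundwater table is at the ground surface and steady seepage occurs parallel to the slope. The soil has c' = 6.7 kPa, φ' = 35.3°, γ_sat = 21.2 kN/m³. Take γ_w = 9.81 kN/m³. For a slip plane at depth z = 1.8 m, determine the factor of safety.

FS = 1.28

With seepage parallel to the slope and the water table at the surface, the effective normal stress on the slip plane uses the buoyant unit weight γ' = γ_sat − γ_w while the driving shear stress uses γ_sat:
FS = [c' + γ' z cos²β tanφ'] / [γ_sat z sinβ cosβ]
γ' = 21.2 − 9.81 = 11.39 kN/m³
Numerator = 6.7 + 11.39·1.8·cos²24.8°·tan35.3° = 6.7 + 11.39·1.8·0.8241·0.7080 = 18.662 kPa
Denominator = 21.2·1.8·sin24.8°·cos24.8° = 21.2·1.8·0.4195·0.9078 = 14.530 kPa
FS = 18.662 / 14.530 = 1.284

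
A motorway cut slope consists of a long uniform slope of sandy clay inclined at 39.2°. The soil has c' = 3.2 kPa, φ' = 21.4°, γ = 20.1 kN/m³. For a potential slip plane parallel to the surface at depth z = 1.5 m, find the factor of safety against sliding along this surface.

For an infinite slope with a slip plane parallel to the surface (no pore pressure): FS = [c' + γz cos²β tanφ'] / [γz sinβ cosβ].
γz = 20.1·1.5 = 30.15 kN/m²
Numerator = 3.2 + 30.15·cos²39.2°·tan21.4° = 3.2 + 30.15·0.6005·0.3919 = 10.296 kPa
Denominator = 30.15·sin39.2°·cos39.2° = 30.15·0.6320·0.7749 = 14.767 kPa
FS = 10.296 / 14.767 = 0.697

FS = 0.70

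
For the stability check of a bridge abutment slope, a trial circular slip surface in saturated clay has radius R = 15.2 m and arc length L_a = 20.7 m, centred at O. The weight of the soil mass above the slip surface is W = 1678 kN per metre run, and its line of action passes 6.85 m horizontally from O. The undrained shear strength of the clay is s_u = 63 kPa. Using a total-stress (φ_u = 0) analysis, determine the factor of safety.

Taking moments about the centre O, the resisting moment is provided by the undrained shear strength acting along the arc:
M_R = s_u·L_a·R = 63·20.70·15.2 = 19822.3 kN·m/m
M_D = W·d = 1678·6.85 = 11494.3 kN·m/m
FS = M_R / M_D = 19822.3 / 11494.3 = 1.725

FS = 1.72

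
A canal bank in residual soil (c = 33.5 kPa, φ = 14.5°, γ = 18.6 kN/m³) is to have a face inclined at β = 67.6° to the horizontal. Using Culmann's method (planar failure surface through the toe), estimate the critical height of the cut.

H_c = 16.14 m

Culmann's analysis gives the critical failure plane at α_cr = (β + φ)/2 = (67.6 + 14.5)/2 = 41.0°, and the critical height
H_c = (4c/γ) · sinβ cosφ / [1 − cos(β − φ)]
    = (4·33.5/18.6) · sin67.6°·cos14.5° / [1 − cos(53.1°)]
    = 7.204 · 0.9245·0.9681 / [1 − 0.6004]
    = 7.204 · 0.8951 / 0.3996
    = 16.14 m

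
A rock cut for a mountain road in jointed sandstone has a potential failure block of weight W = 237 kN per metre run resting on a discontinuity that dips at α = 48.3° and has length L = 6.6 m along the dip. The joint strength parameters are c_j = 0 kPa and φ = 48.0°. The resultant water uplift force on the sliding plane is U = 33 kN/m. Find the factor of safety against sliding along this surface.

FS = 0.78

Resolving the block weight along and normal to the plane and applying the Mohr–Coulomb strength on the joint:
N' = W cosα − U = 237·cos48.3° − 33 = 124.7 kN/m
Driving force T = W sinα = 237·sin48.3° = 177.0 kN/m
Resisting force R = c_j·L + N'·tanφ = 0·6.6 + 124.7·tan48.0° = 0.0 + 138.4 = 138.4 kN/m
FS = R / T = 138.4 / 177.0 = 0.782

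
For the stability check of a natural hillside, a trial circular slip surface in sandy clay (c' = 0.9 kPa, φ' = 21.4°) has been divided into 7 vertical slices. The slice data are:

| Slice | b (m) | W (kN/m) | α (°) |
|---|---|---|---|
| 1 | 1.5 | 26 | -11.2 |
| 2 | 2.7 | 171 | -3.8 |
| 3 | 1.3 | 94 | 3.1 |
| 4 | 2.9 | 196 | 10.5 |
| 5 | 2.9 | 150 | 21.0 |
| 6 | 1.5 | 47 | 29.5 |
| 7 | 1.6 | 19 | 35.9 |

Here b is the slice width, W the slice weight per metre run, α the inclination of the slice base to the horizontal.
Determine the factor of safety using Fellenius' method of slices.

Ordinary method of slices: FS = Σ[c'·Δl_i + (W_i cosα_i)·tanφ'] / Σ W_i sinα_i, with Δl_i = b_i / cosα_i.
Slice 1: Δl = 1.5/cos(-11.2°) = 1.529 m; N'_1 = 26·cos(-11.2°) = 25.5; c'Δl = 1.38; W sinα = -5.1
Slice 2: Δl = 2.7/cos(-3.8°) = 2.706 m; N'_2 = 171·cos(-3.8°) = 170.6; c'Δl = 2.44; W sinα = -11.3
Slice 3: Δl = 1.3/cos3.1° = 1.302 m; N'_3 = 94·cos3.1° = 93.9; c'Δl = 1.17; W sinα = 5.1
Slice 4: Δl = 2.9/cos10.5° = 2.949 m; N'_4 = 196·cos10.5° = 192.7; c'Δl = 2.65; W sinα = 35.7
Slice 5: Δl = 2.9/cos21.0° = 3.106 m; N'_5 = 150·cos21.0° = 140.0; c'Δl = 2.80; W sinα = 53.8
Slice 6: Δl = 1.5/cos29.5° = 1.723 m; N'_6 = 47·cos29.5° = 40.9; c'Δl = 1.55; W sinα = 23.1
Slice 7: Δl = 1.6/cos35.9° = 1.975 m; N'_7 = 19·cos35.9° = 15.4; c'Δl = 1.78; W sinα = 11.1
Σc'Δl = 13.8 kN/m; ΣN' = 679.0 kN/m; ΣW sinα = 112.5 kN/m
Resisting = 13.8 + 679.0·tan21.4° = 13.8 + 266.1 = 279.9 kN/m
FS = 279.9 / 112.5 = 2.489

FS = 2.49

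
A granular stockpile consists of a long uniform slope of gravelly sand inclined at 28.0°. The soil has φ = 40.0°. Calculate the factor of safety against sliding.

For a dry cohesionless infinite slope the factor of safety is FS = tanφ / tanβ.
FS = tan40.0° / tan28.0° = 0.8391 / 0.5317 = 1.578

FS = 1.58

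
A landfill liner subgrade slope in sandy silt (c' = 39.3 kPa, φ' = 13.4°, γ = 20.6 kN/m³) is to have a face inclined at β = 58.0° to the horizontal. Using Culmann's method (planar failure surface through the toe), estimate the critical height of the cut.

H_c = 21.86 m

Culmann's analysis gives the critical failure plane at α_cr = (β + φ')/2 = (58.0 + 13.4)/2 = 35.7°, and the critical height
H_c = (4c'/γ) · sinβ cosφ' / [1 − cos(β − φ')]
    = (4·39.3/20.6) · sin58.0°·cos13.4° / [1 − cos(44.6°)]
    = 7.631 · 0.8480·0.9728 / [1 − 0.7120]
    = 7.631 · 0.8250 / 0.2880
    = 21.86 m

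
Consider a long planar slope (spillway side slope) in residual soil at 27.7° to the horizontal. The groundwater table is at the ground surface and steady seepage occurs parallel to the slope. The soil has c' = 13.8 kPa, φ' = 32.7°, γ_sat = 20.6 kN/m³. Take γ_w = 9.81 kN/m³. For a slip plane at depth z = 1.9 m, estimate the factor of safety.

FS = 1.50

With seepage parallel to the slope and the water table at the surface, the effective normal stress on the slip plane uses the buoyant unit weight γ' = γ_sat − γ_w while the driving shear stress uses γ_sat:
FS = [c' + γ' z cos²β tanφ'] / [γ_sat z sinβ cosβ]
γ' = 20.6 − 9.81 = 10.79 kN/m³
Numerator = 13.8 + 10.79·1.9·cos²27.7°·tan32.7° = 13.8 + 10.79·1.9·0.7839·0.6420 = 24.118 kPa
Denominator = 20.6·1.9·sin27.7°·cos27.7° = 20.6·1.9·0.4648·0.8854 = 16.109 kPa
FS = 24.118 / 16.109 = 1.497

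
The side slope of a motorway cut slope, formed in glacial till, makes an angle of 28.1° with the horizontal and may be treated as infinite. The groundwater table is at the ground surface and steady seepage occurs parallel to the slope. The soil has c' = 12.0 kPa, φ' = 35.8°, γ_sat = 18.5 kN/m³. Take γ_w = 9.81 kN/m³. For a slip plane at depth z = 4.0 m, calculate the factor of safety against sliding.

With seepage parallel to the slope and the water table at the surface, the effective normal stress on the slip plane uses the buoyant unit weight γ' = γ_sat − γ_w while the driving shear stress uses γ_sat:
FS = [c' + γ' z cos²β tanφ'] / [γ_sat z sinβ cosβ]
γ' = 18.5 − 9.81 = 8.69 kN/m³
Numerator = 12.0 + 8.69·4.0·cos²28.1°·tan35.8° = 12.0 + 8.69·4.0·0.7781·0.7212 = 31.508 kPa
Denominator = 18.5·4.0·sin28.1°·cos28.1° = 18.5·4.0·0.4710·0.8821 = 30.746 kPa
FS = 31.508 / 30.746 = 1.025

FS = 1.02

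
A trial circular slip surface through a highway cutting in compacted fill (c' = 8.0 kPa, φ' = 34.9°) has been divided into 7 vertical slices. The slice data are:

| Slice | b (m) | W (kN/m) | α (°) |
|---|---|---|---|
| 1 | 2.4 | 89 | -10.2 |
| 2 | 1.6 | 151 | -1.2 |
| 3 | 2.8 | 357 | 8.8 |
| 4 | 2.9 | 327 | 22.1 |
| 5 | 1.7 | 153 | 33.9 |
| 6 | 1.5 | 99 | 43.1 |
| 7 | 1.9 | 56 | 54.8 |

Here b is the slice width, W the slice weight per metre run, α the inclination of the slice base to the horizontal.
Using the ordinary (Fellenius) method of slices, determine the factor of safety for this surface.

Ordinary method of slices: FS = Σ[c'·Δl_i + (W_i cosα_i)·tanφ'] / Σ W_i sinα_i, with Δl_i = b_i / cosα_i.
Slice 1: Δl = 2.4/cos(-10.2°) = 2.439 m; N'_1 = 89·cos(-10.2°) = 87.6; c'Δl = 19.51; W sinα = -15.8
Slice 2: Δl = 1.6/cos(-1.2°) = 1.600 m; N'_2 = 151·cos(-1.2°) = 151.0; c'Δl = 12.80; W sinα = -3.2
Slice 3: Δl = 2.8/cos8.8° = 2.833 m; N'_3 = 357·cos8.8° = 352.8; c'Δl = 22.67; W sinα = 54.6
Slice 4: Δl = 2.9/cos22.1° = 3.130 m; N'_4 = 327·cos22.1° = 303.0; c'Δl = 25.04; W sinα = 123.0
Slice 5: Δl = 1.7/cos33.9° = 2.048 m; N'_5 = 153·cos33.9° = 127.0; c'Δl = 16.39; W sinα = 85.3
Slice 6: Δl = 1.5/cos43.1° = 2.054 m; N'_6 = 99·cos43.1° = 72.3; c'Δl = 16.43; W sinα = 67.6
Slice 7: Δl = 1.9/cos54.8° = 3.296 m; N'_7 = 56·cos54.8° = 32.3; c'Δl = 26.37; W sinα = 45.8
Σc'Δl = 139.2 kN/m; ΣN' = 1125.9 kN/m; ΣW sinα = 357.5 kN/m
Resisting = 139.2 + 1125.9·tan34.9° = 139.2 + 785.4 = 924.6 kN/m
FS = 924.6 / 357.5 = 2.587

FS = 2.59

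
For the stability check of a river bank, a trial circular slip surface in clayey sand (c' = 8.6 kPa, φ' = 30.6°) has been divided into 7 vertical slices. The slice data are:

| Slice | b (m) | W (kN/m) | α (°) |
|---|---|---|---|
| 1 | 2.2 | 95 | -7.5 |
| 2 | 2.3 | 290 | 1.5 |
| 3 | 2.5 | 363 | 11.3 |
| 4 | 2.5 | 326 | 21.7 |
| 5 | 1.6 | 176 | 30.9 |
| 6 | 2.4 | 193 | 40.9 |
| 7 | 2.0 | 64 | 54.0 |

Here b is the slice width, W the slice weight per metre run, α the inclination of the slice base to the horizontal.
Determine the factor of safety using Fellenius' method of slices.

FS = 2.13

Ordinary method of slices: FS = Σ[c'·Δl_i + (W_i cosα_i)·tanφ'] / Σ W_i sinα_i, with Δl_i = b_i / cosα_i.
Slice 1: Δl = 2.2/cos(-7.5°) = 2.219 m; N'_1 = 95·cos(-7.5°) = 94.2; c'Δl = 19.08; W sinα = -12.4
Slice 2: Δl = 2.3/cos1.5° = 2.301 m; N'_2 = 290·cos1.5° = 289.9; c'Δl = 19.79; W sinα = 7.6
Slice 3: Δl = 2.5/cos11.3° = 2.549 m; N'_3 = 363·cos11.3° = 356.0; c'Δl = 21.93; W sinα = 71.1
Slice 4: Δl = 2.5/cos21.7° = 2.691 m; N'_4 = 326·cos21.7° = 302.9; c'Δl = 23.14; W sinα = 120.5
Slice 5: Δl = 1.6/cos30.9° = 1.865 m; N'_5 = 176·cos30.9° = 151.0; c'Δl = 16.04; W sinα = 90.4
Slice 6: Δl = 2.4/cos40.9° = 3.175 m; N'_6 = 193·cos40.9° = 145.9; c'Δl = 27.31; W sinα = 126.4
Slice 7: Δl = 2.0/cos54.0° = 3.403 m; N'_7 = 64·cos54.0° = 37.6; c'Δl = 29.26; W sinα = 51.8
Σc'Δl = 156.5 kN/m; ΣN' = 1377.5 kN/m; ΣW sinα = 455.4 kN/m
Resisting = 156.5 + 1377.5·tan30.6° = 156.5 + 814.6 = 971.2 kN/m
FS = 971.2 / 455.4 = 2.133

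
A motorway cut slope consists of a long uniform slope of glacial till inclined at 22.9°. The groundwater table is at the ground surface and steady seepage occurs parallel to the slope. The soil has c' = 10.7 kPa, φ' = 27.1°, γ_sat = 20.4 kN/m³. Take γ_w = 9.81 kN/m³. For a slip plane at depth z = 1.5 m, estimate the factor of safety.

FS = 1.60

With seepage parallel to the slope and the water table at the surface, the effective normal stress on the slip plane uses the buoyant unit weight γ' = γ_sat − γ_w while the driving shear stress uses γ_sat:
FS = [c' + γ' z cos²β tanφ'] / [γ_sat z sinβ cosβ]
γ' = 20.4 − 9.81 = 10.59 kN/m³
Numerator = 10.7 + 10.59·1.5·cos²22.9°·tan27.1° = 10.7 + 10.59·1.5·0.8486·0.5117 = 17.598 kPa
Denominator = 20.4·1.5·sin22.9°·cos22.9° = 20.4·1.5·0.3891·0.9212 = 10.969 kPa
FS = 17.598 / 10.969 = 1.604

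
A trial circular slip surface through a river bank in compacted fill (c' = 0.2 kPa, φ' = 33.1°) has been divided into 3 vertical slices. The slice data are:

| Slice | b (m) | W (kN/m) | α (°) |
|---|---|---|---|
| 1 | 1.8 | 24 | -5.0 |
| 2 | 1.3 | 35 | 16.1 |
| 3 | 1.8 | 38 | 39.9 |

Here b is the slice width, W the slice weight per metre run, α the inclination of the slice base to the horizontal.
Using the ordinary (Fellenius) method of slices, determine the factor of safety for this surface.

FS = 1.80

Ordinary method of slices: FS = Σ[c'·Δl_i + (W_i cosα_i)·tanφ'] / Σ W_i sinα_i, with Δl_i = b_i / cosα_i.
Slice 1: Δl = 1.8/cos(-5.0°) = 1.807 m; N'_1 = 24·cos(-5.0°) = 23.9; c'Δl = 0.36; W sinα = -2.1
Slice 2: Δl = 1.3/cos16.1° = 1.353 m; N'_2 = 35·cos16.1° = 33.6; c'Δl = 0.27; W sinα = 9.7
Slice 3: Δl = 1.8/cos39.9° = 2.346 m; N'_3 = 38·cos39.9° = 29.2; c'Δl = 0.47; W sinα = 24.4
Σc'Δl = 1.1 kN/m; ΣN' = 86.7 kN/m; ΣW sinα = 32.0 kN/m
Resisting = 1.1 + 86.7·tan33.1° = 1.1 + 56.5 = 57.6 kN/m
FS = 57.6 / 32.0 = 1.801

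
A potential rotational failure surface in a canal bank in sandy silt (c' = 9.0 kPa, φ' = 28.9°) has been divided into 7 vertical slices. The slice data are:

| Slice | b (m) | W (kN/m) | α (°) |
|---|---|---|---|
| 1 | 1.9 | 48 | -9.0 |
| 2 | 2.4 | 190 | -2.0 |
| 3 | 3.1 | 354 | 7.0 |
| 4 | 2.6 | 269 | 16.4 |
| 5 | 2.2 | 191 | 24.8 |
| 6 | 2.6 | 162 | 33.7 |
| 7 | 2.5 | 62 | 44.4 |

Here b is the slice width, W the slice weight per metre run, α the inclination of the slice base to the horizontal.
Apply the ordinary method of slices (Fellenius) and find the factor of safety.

Ordinary method of slices: FS = Σ[c'·Δl_i + (W_i cosα_i)·tanφ'] / Σ W_i sinα_i, with Δl_i = b_i / cosα_i.
Slice 1: Δl = 1.9/cos(-9.0°) = 1.924 m; N'_1 = 48·cos(-9.0°) = 47.4; c'Δl = 17.31; W sinα = -7.5
Slice 2: Δl = 2.4/cos(-2.0°) = 2.401 m; N'_2 = 190·cos(-2.0°) = 189.9; c'Δl = 21.61; W sinα = -6.6
Slice 3: Δl = 3.1/cos7.0° = 3.123 m; N'_3 = 354·cos7.0° = 351.4; c'Δl = 28.11; W sinα = 43.1
Slice 4: Δl = 2.6/cos16.4° = 2.710 m; N'_4 = 269·cos16.4° = 258.1; c'Δl = 24.39; W sinα = 75.9
Slice 5: Δl = 2.2/cos24.8° = 2.424 m; N'_5 = 191·cos24.8° = 173.4; c'Δl = 21.81; W sinα = 80.1
Slice 6: Δl = 2.6/cos33.7° = 3.125 m; N'_6 = 162·cos33.7° = 134.8; c'Δl = 28.13; W sinα = 89.9
Slice 7: Δl = 2.5/cos44.4° = 3.499 m; N'_7 = 62·cos44.4° = 44.3; c'Δl = 31.49; W sinα = 43.4
Σc'Δl = 172.9 kN/m; ΣN' = 1199.2 kN/m; ΣW sinα = 318.3 kN/m
Resisting = 172.9 + 1199.2·tan28.9° = 172.9 + 662.0 = 834.8 kN/m
FS = 834.8 / 318.3 = 2.623

FS = 2.62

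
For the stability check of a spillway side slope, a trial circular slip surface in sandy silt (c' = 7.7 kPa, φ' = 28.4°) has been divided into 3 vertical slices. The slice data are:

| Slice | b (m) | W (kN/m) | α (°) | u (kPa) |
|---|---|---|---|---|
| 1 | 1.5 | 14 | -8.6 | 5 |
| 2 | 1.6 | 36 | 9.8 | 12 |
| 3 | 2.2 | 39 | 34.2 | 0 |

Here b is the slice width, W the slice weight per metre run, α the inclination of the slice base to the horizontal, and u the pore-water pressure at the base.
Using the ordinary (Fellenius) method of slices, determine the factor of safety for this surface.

FS = 2.86

Ordinary method of slices: FS = Σ[c'·Δl_i + (W_i cosα_i − u_i·Δl_i)·tanφ'] / Σ W_i sinα_i, with Δl_i = b_i / cosα_i.
Slice 1: Δl = 1.5/cos(-8.6°) = 1.517 m; N'_1 = 14·cos(-8.6°) − 5·1.517 = 6.3; c'Δl = 11.68; W sinα = -2.1
Slice 2: Δl = 1.6/cos9.8° = 1.624 m; N'_2 = 36·cos9.8° − 12·1.624 = 16.0; c'Δl = 12.50; W sinα = 6.1
Slice 3: Δl = 2.2/cos34.2° = 2.660 m; N'_3 = 39·cos34.2° − 0·2.660 = 32.3; c'Δl = 20.48; W sinα = 21.9
Σc'Δl = 44.7 kN/m; ΣN' = 54.5 kN/m; ΣW sinα = 26.0 kN/m
Resisting = 44.7 + 54.5·tan28.4° = 44.7 + 29.5 = 74.1 kN/m
FS = 74.1 / 26.0 = 2.856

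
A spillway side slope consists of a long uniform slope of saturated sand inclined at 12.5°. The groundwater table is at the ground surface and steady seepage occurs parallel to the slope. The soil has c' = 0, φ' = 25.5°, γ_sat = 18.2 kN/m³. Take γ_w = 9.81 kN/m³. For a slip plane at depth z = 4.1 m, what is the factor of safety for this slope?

With seepage parallel to the slope and the water table at the surface, the effective normal stress on the slip plane uses the buoyant unit weight γ' = γ_sat − γ_w while the driving shear stress uses γ_sat:
FS = [c' + γ' z cos²β tanφ'] / [γ_sat z sinβ cosβ]
(For c' = 0 this reduces to FS = (γ'/γ_sat)·tanφ'/tanβ.)
γ' = 18.2 − 9.81 = 8.39 kN/m³
Numerator = 0.0 + 8.39·4.1·cos²12.5°·tan25.5° = 0.0 + 8.39·4.1·0.9532·0.4770 = 15.639 kPa
Denominator = 18.2·4.1·sin12.5°·cos12.5° = 18.2·4.1·0.2164·0.9763 = 15.768 kPa
FS = 15.639 / 15.768 = 0.992

FS = 0.99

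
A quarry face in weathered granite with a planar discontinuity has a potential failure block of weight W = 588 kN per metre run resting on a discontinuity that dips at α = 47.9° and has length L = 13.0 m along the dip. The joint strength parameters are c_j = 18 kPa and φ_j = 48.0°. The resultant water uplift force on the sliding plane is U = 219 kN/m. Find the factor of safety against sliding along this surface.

Resolving the block weight along and normal to the plane and applying the Mohr–Coulomb strength on the joint:
N' = W cosα − U = 588·cos47.9° − 219 = 175.2 kN/m
Driving force T = W sinα = 588·sin47.9° = 436.3 kN/m
Resisting force R = c_j·L + N'·tanφ_j = 18·13.0 + 175.2·tan48.0° = 234.0 + 194.6 = 428.6 kN/m
FS = R / T = 428.6 / 436.3 = 0.982

FS = 0.98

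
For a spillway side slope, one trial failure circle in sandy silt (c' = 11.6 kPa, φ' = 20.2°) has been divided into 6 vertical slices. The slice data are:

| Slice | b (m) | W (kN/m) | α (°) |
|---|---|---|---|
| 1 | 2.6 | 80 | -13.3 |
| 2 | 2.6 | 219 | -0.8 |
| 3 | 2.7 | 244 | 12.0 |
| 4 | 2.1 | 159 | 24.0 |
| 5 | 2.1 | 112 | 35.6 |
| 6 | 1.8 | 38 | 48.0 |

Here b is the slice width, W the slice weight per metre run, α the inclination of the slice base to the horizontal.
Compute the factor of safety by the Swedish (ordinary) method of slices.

FS = 2.53

Ordinary method of slices: FS = Σ[c'·Δl_i + (W_i cosα_i)·tanφ'] / Σ W_i sinα_i, with Δl_i = b_i / cosα_i.
Slice 1: Δl = 2.6/cos(-13.3°) = 2.672 m; N'_1 = 80·cos(-13.3°) = 77.9; c'Δl = 30.99; W sinα = -18.4
Slice 2: Δl = 2.6/cos(-0.8°) = 2.600 m; N'_2 = 219·cos(-0.8°) = 219.0; c'Δl = 30.16; W sinα = -3.1
Slice 3: Δl = 2.7/cos12.0° = 2.760 m; N'_3 = 244·cos12.0° = 238.7; c'Δl = 32.02; W sinα = 50.7
Slice 4: Δl = 2.1/cos24.0° = 2.299 m; N'_4 = 159·cos24.0° = 145.3; c'Δl = 26.67; W sinα = 64.7
Slice 5: Δl = 2.1/cos35.6° = 2.583 m; N'_5 = 112·cos35.6° = 91.1; c'Δl = 29.96; W sinα = 65.2
Slice 6: Δl = 1.8/cos48.0° = 2.690 m; N'_6 = 38·cos48.0° = 25.4; c'Δl = 31.20; W sinα = 28.2
Σc'Δl = 181.0 kN/m; ΣN' = 797.2 kN/m; ΣW sinα = 187.4 kN/m
Resisting = 181.0 + 797.2·tan20.2° = 181.0 + 293.3 = 474.3 kN/m
FS = 474.3 / 187.4 = 2.531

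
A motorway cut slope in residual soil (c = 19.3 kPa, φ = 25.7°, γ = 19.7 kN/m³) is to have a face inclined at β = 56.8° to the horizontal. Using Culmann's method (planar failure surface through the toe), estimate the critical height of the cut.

Culmann's analysis gives the critical failure plane at α_cr = (β + φ)/2 = (56.8 + 25.7)/2 = 41.2°, and the critical height
H_c = (4c/γ) · sinβ cosφ / [1 − cos(β − φ)]
    = (4·19.3/19.7) · sin56.8°·cos25.7° / [1 − cos(31.1°)]
    = 3.919 · 0.8368·0.9011 / [1 − 0.8563]
    = 3.919 · 0.7540 / 0.1437
    = 20.56 m

H_c = 20.56 m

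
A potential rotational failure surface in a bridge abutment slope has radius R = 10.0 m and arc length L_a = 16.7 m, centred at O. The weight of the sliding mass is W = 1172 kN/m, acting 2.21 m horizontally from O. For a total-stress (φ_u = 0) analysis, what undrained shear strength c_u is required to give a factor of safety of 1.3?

FS = c_u·L_a·R / (W·d), so c_u = FS·W·d / (L_a·R).
c_u = 1.3·1172·2.21 / (16.70·10.0) = 3367.2 / 167.00 = 20.16 kPa

c_u = 20.2 kPa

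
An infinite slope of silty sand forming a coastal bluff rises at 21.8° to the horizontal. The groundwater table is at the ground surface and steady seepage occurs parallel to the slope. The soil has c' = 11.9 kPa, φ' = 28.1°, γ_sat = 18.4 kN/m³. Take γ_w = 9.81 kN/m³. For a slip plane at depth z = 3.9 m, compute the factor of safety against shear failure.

With seepage parallel to the slope and the water table at the surface, the effective normal stress on the slip plane uses the buoyant unit weight γ' = γ_sat − γ_w while the driving shear stress uses γ_sat:
FS = [c' + γ' z cos²β tanφ'] / [γ_sat z sinβ cosβ]
γ' = 18.4 − 9.81 = 8.59 kN/m³
Numerator = 11.9 + 8.59·3.9·cos²21.8°·tan28.1° = 11.9 + 8.59·3.9·0.8621·0.5340 = 27.321 kPa
Denominator = 18.4·3.9·sin21.8°·cos21.8° = 18.4·3.9·0.3714·0.9285 = 24.744 kPa
FS = 27.321 / 24.744 = 1.104

FS = 1.10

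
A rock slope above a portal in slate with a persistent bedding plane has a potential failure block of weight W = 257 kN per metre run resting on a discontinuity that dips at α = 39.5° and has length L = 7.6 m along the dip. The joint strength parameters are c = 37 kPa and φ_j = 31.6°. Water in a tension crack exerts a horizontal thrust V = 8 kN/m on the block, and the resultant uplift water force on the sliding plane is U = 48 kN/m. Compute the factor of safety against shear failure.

Resolving the block weight along and normal to the plane and applying the Mohr–Coulomb strength on the joint:
N' = W cosα − U − V sinα = 257·cos39.5° − 48 − 8·sin39.5° = 145.2 kN/m
Driving force T = W sinα + V cosα = 257·sin39.5° + 8·cos39.5° = 169.6 kN/m
Resisting force R = c·L + N'·tanφ_j = 37·7.6 + 145.2·tan31.6° = 281.2 + 89.3 = 370.5 kN/m
FS = R / T = 370.5 / 169.6 = 2.184

FS = 2.18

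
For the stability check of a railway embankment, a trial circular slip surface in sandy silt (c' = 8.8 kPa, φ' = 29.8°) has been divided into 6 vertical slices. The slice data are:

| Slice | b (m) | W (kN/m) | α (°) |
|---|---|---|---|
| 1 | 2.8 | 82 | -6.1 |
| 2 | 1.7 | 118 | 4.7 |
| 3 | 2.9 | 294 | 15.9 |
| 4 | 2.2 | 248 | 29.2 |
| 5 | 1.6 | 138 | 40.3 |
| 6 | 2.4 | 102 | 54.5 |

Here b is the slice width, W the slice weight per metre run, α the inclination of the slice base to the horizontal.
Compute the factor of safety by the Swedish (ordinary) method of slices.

FS = 1.70

Ordinary method of slices: FS = Σ[c'·Δl_i + (W_i cosα_i)·tanφ'] / Σ W_i sinα_i, with Δl_i = b_i / cosα_i.
Slice 1: Δl = 2.8/cos(-6.1°) = 2.816 m; N'_1 = 82·cos(-6.1°) = 81.5; c'Δl = 24.78; W sinα = -8.7
Slice 2: Δl = 1.7/cos4.7° = 1.706 m; N'_2 = 118·cos4.7° = 117.6; c'Δl = 15.01; W sinα = 9.7
Slice 3: Δl = 2.9/cos15.9° = 3.015 m; N'_3 = 294·cos15.9° = 282.8; c'Δl = 26.54; W sinα = 80.5
Slice 4: Δl = 2.2/cos29.2° = 2.520 m; N'_4 = 248·cos29.2° = 216.5; c'Δl = 22.18; W sinα = 121.0
Slice 5: Δl = 1.6/cos40.3° = 2.098 m; N'_5 = 138·cos40.3° = 105.2; c'Δl = 18.46; W sinα = 89.3
Slice 6: Δl = 2.4/cos54.5° = 4.133 m; N'_6 = 102·cos54.5° = 59.2; c'Δl = 36.37; W sinα = 83.0
Σc'Δl = 143.3 kN/m; ΣN' = 862.9 kN/m; ΣW sinα = 374.8 kN/m
Resisting = 143.3 + 862.9·tan29.8° = 143.3 + 494.2 = 637.5 kN/m
FS = 637.5 / 374.8 = 1.701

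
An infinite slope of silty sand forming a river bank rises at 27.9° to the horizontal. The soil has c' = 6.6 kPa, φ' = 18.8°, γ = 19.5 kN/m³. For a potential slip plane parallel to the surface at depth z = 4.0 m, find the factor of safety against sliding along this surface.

FS = 0.85

For an infinite slope with a slip plane parallel to the surface (no pore pressure): FS = [c' + γz cos²β tanφ'] / [γz sinβ cosβ].
γz = 19.5·4.0 = 78.00 kN/m²
Numerator = 6.6 + 78.00·cos²27.9°·tan18.8° = 6.6 + 78.00·0.7810·0.3404 = 27.339 kPa
Denominator = 78.00·sin27.9°·cos27.9° = 78.00·0.4679·0.8838 = 32.256 kPa
FS = 27.339 / 32.256 = 0.848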